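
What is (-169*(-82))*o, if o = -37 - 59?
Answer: -1330368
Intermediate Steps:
o = -96
(-169*(-82))*o = -169*(-82)*(-96) = 13858*(-96) = -1330368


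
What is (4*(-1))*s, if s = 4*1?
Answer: -16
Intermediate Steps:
s = 4
(4*(-1))*s = (4*(-1))*4 = -4*4 = -16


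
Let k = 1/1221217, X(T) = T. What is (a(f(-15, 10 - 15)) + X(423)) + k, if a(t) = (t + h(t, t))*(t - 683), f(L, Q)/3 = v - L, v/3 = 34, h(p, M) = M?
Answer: -284105144096/1221217 ≈ -2.3264e+5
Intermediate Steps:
v = 102 (v = 3*34 = 102)
f(L, Q) = 306 - 3*L (f(L, Q) = 3*(102 - L) = 306 - 3*L)
k = 1/1221217 ≈ 8.1886e-7
a(t) = 2*t*(-683 + t) (a(t) = (t + t)*(t - 683) = (2*t)*(-683 + t) = 2*t*(-683 + t))
(a(f(-15, 10 - 15)) + X(423)) + k = (2*(306 - 3*(-15))*(-683 + (306 - 3*(-15))) + 423) + 1/1221217 = (2*(306 + 45)*(-683 + (306 + 45)) + 423) + 1/1221217 = (2*351*(-683 + 351) + 423) + 1/1221217 = (2*351*(-332) + 423) + 1/1221217 = (-233064 + 423) + 1/1221217 = -232641 + 1/1221217 = -284105144096/1221217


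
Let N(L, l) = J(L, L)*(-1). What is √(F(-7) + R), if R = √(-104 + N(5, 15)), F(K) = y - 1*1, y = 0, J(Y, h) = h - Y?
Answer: √(-1 + 2*I*√26) ≈ 2.1502 + 2.3714*I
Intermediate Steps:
N(L, l) = 0 (N(L, l) = (L - L)*(-1) = 0*(-1) = 0)
F(K) = -1 (F(K) = 0 - 1*1 = 0 - 1 = -1)
R = 2*I*√26 (R = √(-104 + 0) = √(-104) = 2*I*√26 ≈ 10.198*I)
√(F(-7) + R) = √(-1 + 2*I*√26)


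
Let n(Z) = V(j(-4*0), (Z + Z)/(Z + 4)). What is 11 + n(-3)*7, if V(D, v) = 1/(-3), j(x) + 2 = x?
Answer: 26/3 ≈ 8.6667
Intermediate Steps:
j(x) = -2 + x
V(D, v) = -⅓
n(Z) = -⅓
11 + n(-3)*7 = 11 - ⅓*7 = 11 - 7/3 = 26/3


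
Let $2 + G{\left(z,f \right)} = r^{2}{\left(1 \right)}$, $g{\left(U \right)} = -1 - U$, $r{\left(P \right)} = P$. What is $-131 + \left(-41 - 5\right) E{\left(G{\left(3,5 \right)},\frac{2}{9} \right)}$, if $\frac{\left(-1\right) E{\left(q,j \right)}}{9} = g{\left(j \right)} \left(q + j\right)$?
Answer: $\frac{2363}{9} \approx 262.56$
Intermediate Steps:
$G{\left(z,f \right)} = -1$ ($G{\left(z,f \right)} = -2 + 1^{2} = -2 + 1 = -1$)
$E{\left(q,j \right)} = - 9 \left(-1 - j\right) \left(j + q\right)$ ($E{\left(q,j \right)} = - 9 \left(-1 - j\right) \left(q + j\right) = - 9 \left(-1 - j\right) \left(j + q\right)$)
$-131 + \left(-41 - 5\right) E{\left(G{\left(3,5 \right)},\frac{2}{9} \right)} = -131 + \left(-41 - 5\right) 9 \left(1 + \frac{2}{9}\right) \left(\frac{2}{9} - 1\right) = -131 - 46 \cdot 9 \left(1 + 2 \cdot \frac{1}{9}\right) \left(2 \cdot \frac{1}{9} - 1\right) = -131 - 46 \cdot 9 \left(1 + \frac{2}{9}\right) \left(\frac{2}{9} - 1\right) = -131 - 46 \cdot 9 \cdot \frac{11}{9} \left(- \frac{7}{9}\right) = -131 - - \frac{3542}{9} = -131 + \frac{3542}{9} = \frac{2363}{9}$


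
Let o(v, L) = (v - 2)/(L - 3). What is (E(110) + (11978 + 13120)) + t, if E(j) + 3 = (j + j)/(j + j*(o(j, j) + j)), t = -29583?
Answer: -53788466/11985 ≈ -4488.0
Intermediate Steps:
o(v, L) = (-2 + v)/(-3 + L)
E(j) = -3 + 2*j/(j + j*(j + (-2 + j)/(-3 + j))) (E(j) = -3 + (j + j)/(j + j*((-2 + j)/(-3 + j) + j)) = -3 + (2*j)/(j + j*(j + (-2 + j)/(-3 + j))) = -3 + 2*j/(j + j*(j + (-2 + j)/(-3 + j))))
(E(110) + (11978 + 13120)) + t = ((9 - 3*110**2 + 5*110)/(-5 + 110**2 - 1*110) + (11978 + 13120)) - 29583 = ((9 - 3*12100 + 550)/(-5 + 12100 - 110) + 25098) - 29583 = ((9 - 36300 + 550)/11985 + 25098) - 29583 = ((1/11985)*(-35741) + 25098) - 29583 = (-35741/11985 + 25098) - 29583 = 300763789/11985 - 29583 = -53788466/11985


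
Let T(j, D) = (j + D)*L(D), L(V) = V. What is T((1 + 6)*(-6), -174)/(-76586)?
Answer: -18792/38293 ≈ -0.49074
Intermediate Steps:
T(j, D) = D*(D + j) (T(j, D) = (j + D)*D = (D + j)*D = D*(D + j))
T((1 + 6)*(-6), -174)/(-76586) = -174*(-174 + (1 + 6)*(-6))/(-76586) = -174*(-174 + 7*(-6))*(-1/76586) = -174*(-174 - 42)*(-1/76586) = -174*(-216)*(-1/76586) = 37584*(-1/76586) = -18792/38293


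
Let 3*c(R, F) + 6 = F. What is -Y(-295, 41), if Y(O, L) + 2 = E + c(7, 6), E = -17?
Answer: 19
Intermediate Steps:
c(R, F) = -2 + F/3
Y(O, L) = -19 (Y(O, L) = -2 + (-17 + (-2 + (⅓)*6)) = -2 + (-17 + (-2 + 2)) = -2 + (-17 + 0) = -2 - 17 = -19)
-Y(-295, 41) = -1*(-19) = 19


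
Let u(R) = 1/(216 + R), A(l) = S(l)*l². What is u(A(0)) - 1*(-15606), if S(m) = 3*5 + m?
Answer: 3370897/216 ≈ 15606.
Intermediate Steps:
S(m) = 15 + m
A(l) = l²*(15 + l) (A(l) = (15 + l)*l² = l²*(15 + l))
u(A(0)) - 1*(-15606) = 1/(216 + 0²*(15 + 0)) - 1*(-15606) = 1/(216 + 0*15) + 15606 = 1/(216 + 0) + 15606 = 1/216 + 15606 = 3370897/216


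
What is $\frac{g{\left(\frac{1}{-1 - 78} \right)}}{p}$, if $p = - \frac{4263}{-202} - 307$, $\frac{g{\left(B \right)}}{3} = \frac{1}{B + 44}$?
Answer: $- \frac{47874}{200684725} \approx -0.00023855$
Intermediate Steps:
$g{\left(B \right)} = \frac{3}{44 + B}$ ($g{\left(B \right)} = \frac{3}{B + 44} = \frac{3}{44 + B}$)
$p = - \frac{57751}{202}$ ($p = \left(-4263\right) \left(- \frac{1}{202}\right) - 307 = \frac{4263}{202} - 307 = - \frac{57751}{202} \approx -285.9$)
$\frac{g{\left(\frac{1}{-1 - 78} \right)}}{p} = \frac{3 \frac{1}{44 + \frac{1}{-1 - 78}}}{- \frac{57751}{202}} = \frac{3}{44 + \frac{1}{-79}} \left(- \frac{202}{57751}\right) = \frac{3}{44 - \frac{1}{79}} \left(- \frac{202}{57751}\right) = \frac{3}{\frac{3475}{79}} \left(- \frac{202}{57751}\right) = 3 \cdot \frac{79}{3475} \left(- \frac{202}{57751}\right) = \frac{237}{3475} \left(- \frac{202}{57751}\right) = - \frac{47874}{200684725}$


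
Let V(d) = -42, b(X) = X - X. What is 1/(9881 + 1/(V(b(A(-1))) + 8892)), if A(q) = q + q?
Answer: 8850/87446851 ≈ 0.00010120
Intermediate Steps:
A(q) = 2*q
b(X) = 0
1/(9881 + 1/(V(b(A(-1))) + 8892)) = 1/(9881 + 1/(-42 + 8892)) = 1/(9881 + 1/8850) = 1/(87446851/8850) = 8850/87446851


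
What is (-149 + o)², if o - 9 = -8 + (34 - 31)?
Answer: 21025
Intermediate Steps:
o = 4 (o = 9 + (-8 + (34 - 31)) = 9 + (-8 + 3) = 9 - 5 = 4)
(-149 + o)² = (-149 + 4)² = (-145)² = 21025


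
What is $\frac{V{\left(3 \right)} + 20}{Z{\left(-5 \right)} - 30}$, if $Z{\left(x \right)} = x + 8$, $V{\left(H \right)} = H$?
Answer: $- \frac{23}{27} \approx -0.85185$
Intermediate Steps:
$Z{\left(x \right)} = 8 + x$
$\frac{V{\left(3 \right)} + 20}{Z{\left(-5 \right)} - 30} = \frac{3 + 20}{\left(8 - 5\right) - 30} = \frac{1}{3 - 30} \cdot 23 = \frac{1}{-27} \cdot 23 = \left(- \frac{1}{27}\right) 23 = - \frac{23}{27}$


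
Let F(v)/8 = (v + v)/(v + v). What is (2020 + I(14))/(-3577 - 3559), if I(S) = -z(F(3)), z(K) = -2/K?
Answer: -8081/28544 ≈ -0.28311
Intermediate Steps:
F(v) = 8 (F(v) = 8*((v + v)/(v + v)) = 8*((2*v)/((2*v))) = 8*((2*v)*(1/(2*v))) = 8*1 = 8)
I(S) = ¼ (I(S) = -(-2)/8 = -1*(-¼) = ¼)
(2020 + I(14))/(-3577 - 3559) = (2020 + ¼)/(-3577 - 3559) = (8081/4)/(-7136) = (8081/4)*(-1/7136) = -8081/28544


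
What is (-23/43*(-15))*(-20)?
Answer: -6900/43 ≈ -160.47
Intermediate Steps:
(-23/43*(-15))*(-20) = (-23*1/43*(-15))*(-20) = -23/43*(-15)*(-20) = (345/43)*(-20) = -6900/43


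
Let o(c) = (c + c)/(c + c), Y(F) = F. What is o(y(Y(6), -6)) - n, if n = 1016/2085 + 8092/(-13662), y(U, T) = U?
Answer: 5246083/4747545 ≈ 1.1050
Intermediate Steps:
o(c) = 1 (o(c) = (2*c)/((2*c)) = (2*c)*(1/(2*c)) = 1)
n = -498538/4747545 (n = 1016*(1/2085) + 8092*(-1/13662) = 1016/2085 - 4046/6831 = -498538/4747545 ≈ -0.10501)
o(y(Y(6), -6)) - n = 1 - 1*(-498538/4747545) = 1 + 498538/4747545 = 5246083/4747545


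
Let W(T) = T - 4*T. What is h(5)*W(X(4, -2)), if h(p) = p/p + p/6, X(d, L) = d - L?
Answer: -33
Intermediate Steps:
W(T) = -3*T
h(p) = 1 + p/6 (h(p) = 1 + p*(⅙) = 1 + p/6)
h(5)*W(X(4, -2)) = (1 + (⅙)*5)*(-3*(4 - 1*(-2))) = (1 + ⅚)*(-3*(4 + 2)) = 11*(-3*6)/6 = (11/6)*(-18) = -33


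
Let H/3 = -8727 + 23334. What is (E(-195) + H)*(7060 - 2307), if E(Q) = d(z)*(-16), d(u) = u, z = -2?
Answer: 208433309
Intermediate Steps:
H = 43821 (H = 3*(-8727 + 23334) = 3*14607 = 43821)
E(Q) = 32 (E(Q) = -2*(-16) = 32)
(E(-195) + H)*(7060 - 2307) = (32 + 43821)*(7060 - 2307) = 43853*4753 = 208433309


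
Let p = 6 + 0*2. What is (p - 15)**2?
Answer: 81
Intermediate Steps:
p = 6 (p = 6 + 0 = 6)
(p - 15)**2 = (6 - 15)**2 = (-9)**2 = 81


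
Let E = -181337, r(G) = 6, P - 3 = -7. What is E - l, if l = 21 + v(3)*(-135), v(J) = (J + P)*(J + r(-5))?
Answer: -182573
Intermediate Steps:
P = -4 (P = 3 - 7 = -4)
v(J) = (-4 + J)*(6 + J) (v(J) = (J - 4)*(J + 6) = (-4 + J)*(6 + J))
l = 1236 (l = 21 + (-24 + 3² + 2*3)*(-135) = 21 + (-24 + 9 + 6)*(-135) = 21 - 9*(-135) = 21 + 1215 = 1236)
E - l = -181337 - 1*1236 = -181337 - 1236 = -182573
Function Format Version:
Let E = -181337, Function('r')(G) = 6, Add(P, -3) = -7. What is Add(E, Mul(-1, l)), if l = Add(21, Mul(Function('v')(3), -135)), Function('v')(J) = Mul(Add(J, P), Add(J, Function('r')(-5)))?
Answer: -182573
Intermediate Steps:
P = -4 (P = Add(3, -7) = -4)
Function('v')(J) = Mul(Add(-4, J), Add(6, J)) (Function('v')(J) = Mul(Add(J, -4), Add(J, 6)) = Mul(Add(-4, J), Add(6, J)))
l = 1236 (l = Add(21, Mul(Add(-24, Pow(3, 2), Mul(2, 3)), -135)) = Add(21, Mul(Add(-24, 9, 6), -135)) = Add(21, Mul(-9, -135)) = Add(21, 1215) = 1236)
Add(E, Mul(-1, l)) = Add(-181337, Mul(-1, 1236)) = Add(-181337, -1236) = -182573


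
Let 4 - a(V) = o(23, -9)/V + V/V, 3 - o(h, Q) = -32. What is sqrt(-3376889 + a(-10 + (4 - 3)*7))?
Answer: I*sqrt(30391869)/3 ≈ 1837.6*I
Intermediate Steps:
o(h, Q) = 35 (o(h, Q) = 3 - 1*(-32) = 3 + 32 = 35)
a(V) = 3 - 35/V (a(V) = 4 - (35/V + V/V) = 4 - (35/V + 1) = 4 - (1 + 35/V) = 4 + (-1 - 35/V) = 3 - 35/V)
sqrt(-3376889 + a(-10 + (4 - 3)*7)) = sqrt(-3376889 + (3 - 35/(-10 + (4 - 3)*7))) = sqrt(-3376889 + (3 - 35/(-10 + 1*7))) = sqrt(-3376889 + (3 - 35/(-10 + 7))) = sqrt(-3376889 + (3 - 35/(-3))) = sqrt(-3376889 + (3 - 35*(-1/3))) = sqrt(-3376889 + (3 + 35/3)) = sqrt(-3376889 + 44/3) = sqrt(-10130623/3) = I*sqrt(30391869)/3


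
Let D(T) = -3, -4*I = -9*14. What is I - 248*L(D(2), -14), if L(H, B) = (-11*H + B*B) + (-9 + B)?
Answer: -102113/2 ≈ -51057.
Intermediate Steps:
I = 63/2 (I = -(-9)*14/4 = -¼*(-126) = 63/2 ≈ 31.500)
L(H, B) = -9 + B + B² - 11*H (L(H, B) = (-11*H + B²) + (-9 + B) = (B² - 11*H) + (-9 + B) = -9 + B + B² - 11*H)
I - 248*L(D(2), -14) = 63/2 - 248*(-9 - 14 + (-14)² - 11*(-3)) = 63/2 - 248*(-9 - 14 + 196 + 33) = 63/2 - 248*206 = 63/2 - 51088 = -102113/2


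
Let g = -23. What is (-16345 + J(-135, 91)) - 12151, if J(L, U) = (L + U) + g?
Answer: -28563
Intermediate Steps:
J(L, U) = -23 + L + U (J(L, U) = (L + U) - 23 = -23 + L + U)
(-16345 + J(-135, 91)) - 12151 = (-16345 + (-23 - 135 + 91)) - 12151 = (-16345 - 67) - 12151 = -16412 - 12151 = -28563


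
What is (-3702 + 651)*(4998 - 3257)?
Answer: -5311791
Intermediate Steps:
(-3702 + 651)*(4998 - 3257) = -3051*1741 = -5311791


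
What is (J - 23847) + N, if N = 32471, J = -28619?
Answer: -19995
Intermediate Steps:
(J - 23847) + N = (-28619 - 23847) + 32471 = -52466 + 32471 = -19995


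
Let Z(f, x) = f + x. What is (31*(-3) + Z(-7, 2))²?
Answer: 9604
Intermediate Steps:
(31*(-3) + Z(-7, 2))² = (31*(-3) + (-7 + 2))² = (-93 - 5)² = (-98)² = 9604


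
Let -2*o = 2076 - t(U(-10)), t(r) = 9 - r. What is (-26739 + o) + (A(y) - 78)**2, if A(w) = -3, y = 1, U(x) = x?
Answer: -42413/2 ≈ -21207.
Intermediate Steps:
o = -2057/2 (o = -(2076 - (9 - 1*(-10)))/2 = -(2076 - (9 + 10))/2 = -(2076 - 1*19)/2 = -(2076 - 19)/2 = -1/2*2057 = -2057/2 ≈ -1028.5)
(-26739 + o) + (A(y) - 78)**2 = (-26739 - 2057/2) + (-3 - 78)**2 = -55535/2 + (-81)**2 = -55535/2 + 6561 = -42413/2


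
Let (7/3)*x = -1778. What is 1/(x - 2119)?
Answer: -1/2881 ≈ -0.00034710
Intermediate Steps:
x = -762 (x = (3/7)*(-1778) = -762)
1/(x - 2119) = 1/(-762 - 2119) = 1/(-2881) = -1/2881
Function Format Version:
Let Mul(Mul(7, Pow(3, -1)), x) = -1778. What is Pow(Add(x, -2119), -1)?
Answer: Rational(-1, 2881) ≈ -0.00034710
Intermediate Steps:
x = -762 (x = Mul(Rational(3, 7), -1778) = -762)
Pow(Add(x, -2119), -1) = Pow(Add(-762, -2119), -1) = Pow(-2881, -1) = Rational(-1, 2881)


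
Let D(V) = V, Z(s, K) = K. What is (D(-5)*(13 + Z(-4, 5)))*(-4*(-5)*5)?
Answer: -9000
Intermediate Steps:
(D(-5)*(13 + Z(-4, 5)))*(-4*(-5)*5) = (-5*(13 + 5))*(-4*(-5)*5) = (-5*18)*(20*5) = -90*100 = -9000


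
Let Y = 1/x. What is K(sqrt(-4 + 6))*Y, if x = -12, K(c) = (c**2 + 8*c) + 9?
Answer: -11/12 - 2*sqrt(2)/3 ≈ -1.8595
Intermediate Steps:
K(c) = 9 + c**2 + 8*c
Y = -1/12 (Y = 1/(-12) = -1/12 ≈ -0.083333)
K(sqrt(-4 + 6))*Y = (9 + (sqrt(-4 + 6))**2 + 8*sqrt(-4 + 6))*(-1/12) = (9 + (sqrt(2))**2 + 8*sqrt(2))*(-1/12) = (9 + 2 + 8*sqrt(2))*(-1/12) = (11 + 8*sqrt(2))*(-1/12) = -11/12 - 2*sqrt(2)/3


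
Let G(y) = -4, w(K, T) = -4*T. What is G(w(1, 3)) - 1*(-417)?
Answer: 413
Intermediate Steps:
G(w(1, 3)) - 1*(-417) = -4 - 1*(-417) = -4 + 417 = 413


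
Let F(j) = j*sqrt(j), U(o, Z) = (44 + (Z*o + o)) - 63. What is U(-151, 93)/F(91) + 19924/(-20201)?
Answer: -19924/20201 - 14213*sqrt(91)/8281 ≈ -17.359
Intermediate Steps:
U(o, Z) = -19 + o + Z*o (U(o, Z) = (44 + (o + Z*o)) - 63 = (44 + o + Z*o) - 63 = -19 + o + Z*o)
F(j) = j**(3/2)
U(-151, 93)/F(91) + 19924/(-20201) = (-19 - 151 + 93*(-151))/(91**(3/2)) + 19924/(-20201) = (-19 - 151 - 14043)/((91*sqrt(91))) + 19924*(-1/20201) = -14213*sqrt(91)/8281 - 19924/20201 = -19924/20201 - 14213*sqrt(91)/8281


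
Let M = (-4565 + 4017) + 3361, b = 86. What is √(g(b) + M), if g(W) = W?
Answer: √2899 ≈ 53.842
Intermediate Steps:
M = 2813 (M = -548 + 3361 = 2813)
√(g(b) + M) = √(86 + 2813) = √2899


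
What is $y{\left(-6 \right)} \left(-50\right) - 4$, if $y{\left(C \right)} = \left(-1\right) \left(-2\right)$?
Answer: $-104$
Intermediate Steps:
$y{\left(C \right)} = 2$
$y{\left(-6 \right)} \left(-50\right) - 4 = 2 \left(-50\right) - 4 = -100 - 4 = -104$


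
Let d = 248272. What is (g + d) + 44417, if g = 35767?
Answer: 328456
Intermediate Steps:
(g + d) + 44417 = (35767 + 248272) + 44417 = 284039 + 44417 = 328456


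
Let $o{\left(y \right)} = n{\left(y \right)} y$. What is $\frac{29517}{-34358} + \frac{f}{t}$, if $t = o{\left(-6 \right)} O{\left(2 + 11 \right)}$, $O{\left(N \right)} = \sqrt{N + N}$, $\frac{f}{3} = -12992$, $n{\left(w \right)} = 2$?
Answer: $- \frac{29517}{34358} + \frac{1624 \sqrt{26}}{13} \approx 636.13$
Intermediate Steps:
$o{\left(y \right)} = 2 y$
$f = -38976$ ($f = 3 \left(-12992\right) = -38976$)
$O{\left(N \right)} = \sqrt{2} \sqrt{N}$ ($O{\left(N \right)} = \sqrt{2 N} = \sqrt{2} \sqrt{N}$)
$t = - 12 \sqrt{26}$ ($t = 2 \left(-6\right) \sqrt{2} \sqrt{2 + 11} = - 12 \sqrt{2} \sqrt{13} = - 12 \sqrt{26} \approx -61.188$)
$\frac{29517}{-34358} + \frac{f}{t} = \frac{29517}{-34358} - \frac{38976}{\left(-12\right) \sqrt{26}} = 29517 \left(- \frac{1}{34358}\right) - 38976 \left(- \frac{\sqrt{26}}{312}\right) = - \frac{29517}{34358} + \frac{1624 \sqrt{26}}{13}$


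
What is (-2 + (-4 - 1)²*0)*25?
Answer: -50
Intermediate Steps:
(-2 + (-4 - 1)²*0)*25 = (-2 + (-5)²*0)*25 = (-2 + 25*0)*25 = (-2 + 0)*25 = -2*25 = -50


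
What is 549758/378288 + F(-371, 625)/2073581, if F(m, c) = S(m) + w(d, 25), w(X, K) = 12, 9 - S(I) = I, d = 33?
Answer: 570058016147/392205404664 ≈ 1.4535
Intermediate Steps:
S(I) = 9 - I
F(m, c) = 21 - m (F(m, c) = (9 - m) + 12 = 21 - m)
549758/378288 + F(-371, 625)/2073581 = 549758/378288 + (21 - 1*(-371))/2073581 = 549758*(1/378288) + (21 + 371)*(1/2073581) = 274879/189144 + 392*(1/2073581) = 274879/189144 + 392/2073581 = 570058016147/392205404664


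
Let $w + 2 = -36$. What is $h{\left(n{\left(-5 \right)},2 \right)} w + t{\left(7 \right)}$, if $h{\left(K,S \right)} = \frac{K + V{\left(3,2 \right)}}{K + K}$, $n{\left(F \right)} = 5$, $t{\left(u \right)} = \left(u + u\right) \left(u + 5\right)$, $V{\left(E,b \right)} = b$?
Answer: $\frac{707}{5} \approx 141.4$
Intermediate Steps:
$t{\left(u \right)} = 2 u \left(5 + u\right)$
$w = -38$ ($w = -2 - 36 = -38$)
$h{\left(K,S \right)} = \frac{2 + K}{2 K}$ ($h{\left(K,S \right)} = \frac{K + 2}{K + K} = \frac{2 + K}{2 K}$)
$h{\left(n{\left(-5 \right)},2 \right)} w + t{\left(7 \right)} = \frac{2 + 5}{2 \cdot 5} \left(-38\right) + 2 \cdot 7 \left(5 + 7\right) = \frac{1}{2} \cdot \frac{1}{5} \cdot 7 \left(-38\right) + 2 \cdot 7 \cdot 12 = \frac{7}{10} \left(-38\right) + 168 = - \frac{133}{5} + 168 = \frac{707}{5}$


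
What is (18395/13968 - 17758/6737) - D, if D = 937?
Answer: -88298080421/94102416 ≈ -938.32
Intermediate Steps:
(18395/13968 - 17758/6737) - D = (18395/13968 - 17758/6737) - 1*937 = (18395*(1/13968) - 17758*1/6737) - 937 = (18395/13968 - 17758/6737) - 937 = -124116629/94102416 - 937 = -88298080421/94102416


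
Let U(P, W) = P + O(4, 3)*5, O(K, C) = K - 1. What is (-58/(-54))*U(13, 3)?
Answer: 812/27 ≈ 30.074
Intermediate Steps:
O(K, C) = -1 + K
U(P, W) = 15 + P (U(P, W) = P + (-1 + 4)*5 = P + 3*5 = P + 15 = 15 + P)
(-58/(-54))*U(13, 3) = (-58/(-54))*(15 + 13) = -58*(-1/54)*28 = (29/27)*28 = 812/27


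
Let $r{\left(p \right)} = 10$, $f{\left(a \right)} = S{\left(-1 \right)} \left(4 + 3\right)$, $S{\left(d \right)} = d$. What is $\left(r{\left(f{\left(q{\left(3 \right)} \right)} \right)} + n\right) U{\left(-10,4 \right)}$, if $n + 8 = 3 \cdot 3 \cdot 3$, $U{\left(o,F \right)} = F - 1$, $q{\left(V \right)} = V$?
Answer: $87$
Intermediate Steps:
$U{\left(o,F \right)} = -1 + F$
$n = 19$ ($n = -8 + 3 \cdot 3 \cdot 3 = -8 + 9 \cdot 3 = -8 + 27 = 19$)
$f{\left(a \right)} = -7$ ($f{\left(a \right)} = - (4 + 3) = \left(-1\right) 7 = -7$)
$\left(r{\left(f{\left(q{\left(3 \right)} \right)} \right)} + n\right) U{\left(-10,4 \right)} = \left(10 + 19\right) \left(-1 + 4\right) = 29 \cdot 3 = 87$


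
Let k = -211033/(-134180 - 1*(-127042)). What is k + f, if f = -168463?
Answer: -1202277861/7138 ≈ -1.6843e+5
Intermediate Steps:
k = 211033/7138 (k = -211033/(-134180 + 127042) = -211033/(-7138) = -211033*(-1/7138) = 211033/7138 ≈ 29.565)
k + f = 211033/7138 - 168463 = -1202277861/7138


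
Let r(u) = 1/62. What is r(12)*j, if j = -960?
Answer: -480/31 ≈ -15.484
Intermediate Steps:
r(u) = 1/62
r(12)*j = (1/62)*(-960) = -480/31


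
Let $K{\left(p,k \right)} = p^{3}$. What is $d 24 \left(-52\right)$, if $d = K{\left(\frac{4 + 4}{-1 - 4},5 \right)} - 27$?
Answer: $\frac{4850976}{125} \approx 38808.0$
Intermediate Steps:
$d = - \frac{3887}{125}$ ($d = \left(\frac{4 + 4}{-1 - 4}\right)^{3} - 27 = \left(\frac{8}{-5}\right)^{3} - 27 = \left(8 \left(- \frac{1}{5}\right)\right)^{3} - 27 = \left(- \frac{8}{5}\right)^{3} - 27 = - \frac{512}{125} - 27 = - \frac{3887}{125} \approx -31.096$)
$d 24 \left(-52\right) = \left(- \frac{3887}{125}\right) 24 \left(-52\right) = \left(- \frac{93288}{125}\right) \left(-52\right) = \frac{4850976}{125}$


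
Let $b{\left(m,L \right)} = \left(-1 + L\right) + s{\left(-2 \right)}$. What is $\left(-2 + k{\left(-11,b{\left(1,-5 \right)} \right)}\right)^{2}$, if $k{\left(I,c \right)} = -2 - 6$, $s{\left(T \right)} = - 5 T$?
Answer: $100$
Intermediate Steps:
$b{\left(m,L \right)} = 9 + L$ ($b{\left(m,L \right)} = \left(-1 + L\right) - -10 = \left(-1 + L\right) + 10 = 9 + L$)
$k{\left(I,c \right)} = -8$ ($k{\left(I,c \right)} = -2 - 6 = -8$)
$\left(-2 + k{\left(-11,b{\left(1,-5 \right)} \right)}\right)^{2} = \left(-2 - 8\right)^{2} = \left(-10\right)^{2} = 100$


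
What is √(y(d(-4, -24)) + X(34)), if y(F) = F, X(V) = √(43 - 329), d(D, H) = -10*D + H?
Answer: √(16 + I*√286) ≈ 4.4318 + 1.908*I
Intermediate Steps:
d(D, H) = H - 10*D
X(V) = I*√286 (X(V) = √(-286) = I*√286)
√(y(d(-4, -24)) + X(34)) = √((-24 - 10*(-4)) + I*√286) = √((-24 + 40) + I*√286) = √(16 + I*√286)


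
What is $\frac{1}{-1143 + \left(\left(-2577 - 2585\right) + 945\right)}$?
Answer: $- \frac{1}{5360} \approx -0.00018657$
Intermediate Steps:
$\frac{1}{-1143 + \left(\left(-2577 - 2585\right) + 945\right)} = \frac{1}{-1143 + \left(-5162 + 945\right)} = \frac{1}{-1143 - 4217} = \frac{1}{-5360} = - \frac{1}{5360}$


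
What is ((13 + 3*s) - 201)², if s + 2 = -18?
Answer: 61504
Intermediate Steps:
s = -20 (s = -2 - 18 = -20)
((13 + 3*s) - 201)² = ((13 + 3*(-20)) - 201)² = ((13 - 60) - 201)² = (-47 - 201)² = (-248)² = 61504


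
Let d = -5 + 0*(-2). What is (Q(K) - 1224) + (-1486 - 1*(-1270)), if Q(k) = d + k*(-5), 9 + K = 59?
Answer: -1695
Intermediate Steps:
d = -5 (d = -5 + 0 = -5)
K = 50 (K = -9 + 59 = 50)
Q(k) = -5 - 5*k (Q(k) = -5 + k*(-5) = -5 - 5*k)
(Q(K) - 1224) + (-1486 - 1*(-1270)) = ((-5 - 5*50) - 1224) + (-1486 - 1*(-1270)) = ((-5 - 250) - 1224) + (-1486 + 1270) = (-255 - 1224) - 216 = -1479 - 216 = -1695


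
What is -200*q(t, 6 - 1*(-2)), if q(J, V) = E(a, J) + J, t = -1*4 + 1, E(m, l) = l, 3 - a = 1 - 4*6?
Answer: 1200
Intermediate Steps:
a = 26 (a = 3 - (1 - 4*6) = 3 - (1 - 24) = 3 - 1*(-23) = 3 + 23 = 26)
t = -3 (t = -4 + 1 = -3)
q(J, V) = 2*J (q(J, V) = J + J = 2*J)
-200*q(t, 6 - 1*(-2)) = -400*(-3) = -200*(-6) = 1200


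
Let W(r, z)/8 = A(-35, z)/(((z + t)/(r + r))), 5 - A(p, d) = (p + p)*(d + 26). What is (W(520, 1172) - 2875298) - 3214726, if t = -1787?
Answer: -296208104/41 ≈ -7.2246e+6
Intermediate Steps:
A(p, d) = 5 - 2*p*(26 + d) (A(p, d) = 5 - (p + p)*(d + 26) = 5 - 2*p*(26 + d))
W(r, z) = 16*r*(1825 + 70*z)/(-1787 + z) (W(r, z) = 8*((5 - 52*(-35) - 2*z*(-35))/(((z - 1787)/(r + r)))) = 8*((5 + 1820 + 70*z)/(((-1787 + z)/((2*r))))) = 8*((1825 + 70*z)/(((-1787 + z)*(1/(2*r))))) = 8*((1825 + 70*z)/(((-1787 + z)/(2*r)))) = 8*((1825 + 70*z)*(2*r/(-1787 + z))) = 8*(2*r*(1825 + 70*z)/(-1787 + z)) = 16*r*(1825 + 70*z)/(-1787 + z))
(W(520, 1172) - 2875298) - 3214726 = (80*520*(365 + 14*1172)/(-1787 + 1172) - 2875298) - 3214726 = (80*520*(365 + 16408)/(-615) - 2875298) - 3214726 = (80*520*(-1/615)*16773 - 2875298) - 3214726 = (-46517120/41 - 2875298) - 3214726 = -164404338/41 - 3214726 = -296208104/41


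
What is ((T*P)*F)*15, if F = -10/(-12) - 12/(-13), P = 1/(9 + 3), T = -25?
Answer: -17125/312 ≈ -54.888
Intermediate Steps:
P = 1/12 ≈ 0.083333
F = 137/78 (F = -10*(-1/12) - 12*(-1/13) = 5/6 + 12/13 = 137/78 ≈ 1.7564)
((T*P)*F)*15 = (-25*1/12*(137/78))*15 = -25/12*137/78*15 = -3425/936*15 = -17125/312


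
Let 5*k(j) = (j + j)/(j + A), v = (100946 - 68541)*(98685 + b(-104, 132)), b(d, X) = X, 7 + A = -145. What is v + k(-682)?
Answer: 6676513785907/2085 ≈ 3.2022e+9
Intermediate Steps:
A = -152 (A = -7 - 145 = -152)
v = 3202164885 (v = (100946 - 68541)*(98685 + 132) = 32405*98817 = 3202164885)
k(j) = 2*j/(5*(-152 + j)) (k(j) = ((j + j)/(j - 152))/5 = ((2*j)/(-152 + j))/5 = (2*j/(-152 + j))/5 = 2*j/(5*(-152 + j)))
v + k(-682) = 3202164885 + (2/5)*(-682)/(-152 - 682) = 3202164885 + (2/5)*(-682)/(-834) = 3202164885 + (2/5)*(-682)*(-1/834) = 3202164885 + 682/2085 = 6676513785907/2085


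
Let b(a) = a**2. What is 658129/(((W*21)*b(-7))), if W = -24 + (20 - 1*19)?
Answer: -658129/23667 ≈ -27.808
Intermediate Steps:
W = -23 (W = -24 + (20 - 19) = -24 + 1 = -23)
658129/(((W*21)*b(-7))) = 658129/((-23*21*(-7)**2)) = 658129/((-483*49)) = 658129/(-23667) = 658129*(-1/23667) = -658129/23667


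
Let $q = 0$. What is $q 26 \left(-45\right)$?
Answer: $0$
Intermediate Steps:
$q 26 \left(-45\right) = 0 \cdot 26 \left(-45\right) = 0 \left(-45\right) = 0$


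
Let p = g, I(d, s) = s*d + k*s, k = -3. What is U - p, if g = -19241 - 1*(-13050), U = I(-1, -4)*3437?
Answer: 61183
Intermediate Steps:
I(d, s) = -3*s + d*s (I(d, s) = s*d - 3*s = d*s - 3*s = -3*s + d*s)
U = 54992 (U = -4*(-3 - 1)*3437 = -4*(-4)*3437 = 16*3437 = 54992)
g = -6191 (g = -19241 + 13050 = -6191)
p = -6191
U - p = 54992 - 1*(-6191) = 54992 + 6191 = 61183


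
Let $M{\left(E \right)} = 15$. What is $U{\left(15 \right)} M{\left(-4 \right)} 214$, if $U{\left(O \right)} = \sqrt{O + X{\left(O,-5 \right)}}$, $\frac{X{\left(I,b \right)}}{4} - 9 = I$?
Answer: $3210 \sqrt{111} \approx 33819.0$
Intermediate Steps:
$X{\left(I,b \right)} = 36 + 4 I$
$U{\left(O \right)} = \sqrt{36 + 5 O}$ ($U{\left(O \right)} = \sqrt{O + \left(36 + 4 O\right)} = \sqrt{36 + 5 O}$)
$U{\left(15 \right)} M{\left(-4 \right)} 214 = \sqrt{36 + 5 \cdot 15} \cdot 15 \cdot 214 = \sqrt{36 + 75} \cdot 15 \cdot 214 = \sqrt{111} \cdot 15 \cdot 214 = 15 \sqrt{111} \cdot 214 = 3210 \sqrt{111}$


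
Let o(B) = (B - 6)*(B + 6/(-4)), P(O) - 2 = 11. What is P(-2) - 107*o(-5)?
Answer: -15275/2 ≈ -7637.5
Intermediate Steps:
P(O) = 13 (P(O) = 2 + 11 = 13)
o(B) = (-6 + B)*(-3/2 + B) (o(B) = (-6 + B)*(B + 6*(-¼)) = (-6 + B)*(B - 3/2) = (-6 + B)*(-3/2 + B))
P(-2) - 107*o(-5) = 13 - 107*(9 + (-5)² - 15/2*(-5)) = 13 - 107*(9 + 25 + 75/2) = 13 - 107*143/2 = 13 - 15301/2 = -15275/2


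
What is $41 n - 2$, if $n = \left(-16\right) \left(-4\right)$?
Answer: $2622$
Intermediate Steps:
$n = 64$
$41 n - 2 = 41 \cdot 64 - 2 = 2624 - 2 = 2622$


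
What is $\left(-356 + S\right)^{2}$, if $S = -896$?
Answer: $1567504$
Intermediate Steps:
$\left(-356 + S\right)^{2} = \left(-356 - 896\right)^{2} = \left(-1252\right)^{2} = 1567504$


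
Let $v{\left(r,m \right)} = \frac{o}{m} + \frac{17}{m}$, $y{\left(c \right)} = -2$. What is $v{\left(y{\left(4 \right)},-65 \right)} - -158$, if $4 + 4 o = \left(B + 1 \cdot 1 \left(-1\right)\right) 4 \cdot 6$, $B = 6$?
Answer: $\frac{10224}{65} \approx 157.29$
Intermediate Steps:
$o = 29$ ($o = -1 + \frac{\left(6 + 1 \cdot 1 \left(-1\right)\right) 4 \cdot 6}{4} = -1 + \frac{\left(6 + 1 \left(-1\right)\right) 24}{4} = -1 + \frac{\left(6 - 1\right) 24}{4} = -1 + \frac{5 \cdot 24}{4} = -1 + \frac{1}{4} \cdot 120 = -1 + 30 = 29$)
$v{\left(r,m \right)} = \frac{46}{m}$ ($v{\left(r,m \right)} = \frac{29}{m} + \frac{17}{m} = \frac{46}{m}$)
$v{\left(y{\left(4 \right)},-65 \right)} - -158 = \frac{46}{-65} - -158 = 46 \left(- \frac{1}{65}\right) + 158 = - \frac{46}{65} + 158 = \frac{10224}{65}$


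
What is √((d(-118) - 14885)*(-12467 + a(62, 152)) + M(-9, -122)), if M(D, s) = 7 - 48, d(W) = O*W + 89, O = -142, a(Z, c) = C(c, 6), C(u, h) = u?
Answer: I*√24137441 ≈ 4913.0*I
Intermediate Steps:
a(Z, c) = c
d(W) = 89 - 142*W (d(W) = -142*W + 89 = 89 - 142*W)
M(D, s) = -41
√((d(-118) - 14885)*(-12467 + a(62, 152)) + M(-9, -122)) = √(((89 - 142*(-118)) - 14885)*(-12467 + 152) - 41) = √(((89 + 16756) - 14885)*(-12315) - 41) = √((16845 - 14885)*(-12315) - 41) = √(1960*(-12315) - 41) = √(-24137400 - 41) = √(-24137441) = I*√24137441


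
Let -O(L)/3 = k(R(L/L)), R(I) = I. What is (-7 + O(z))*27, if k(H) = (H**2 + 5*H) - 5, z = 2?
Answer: -270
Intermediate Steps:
k(H) = -5 + H**2 + 5*H
O(L) = -3 (O(L) = -3*(-5 + (L/L)**2 + 5*(L/L)) = -3*(-5 + 1**2 + 5*1) = -3*(-5 + 1 + 5) = -3*1 = -3)
(-7 + O(z))*27 = (-7 - 3)*27 = -10*27 = -270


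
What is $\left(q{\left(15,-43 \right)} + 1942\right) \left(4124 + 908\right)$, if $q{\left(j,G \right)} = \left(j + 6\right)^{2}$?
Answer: $11991256$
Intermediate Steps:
$q{\left(j,G \right)} = \left(6 + j\right)^{2}$
$\left(q{\left(15,-43 \right)} + 1942\right) \left(4124 + 908\right) = \left(\left(6 + 15\right)^{2} + 1942\right) \left(4124 + 908\right) = \left(21^{2} + 1942\right) 5032 = \left(441 + 1942\right) 5032 = 2383 \cdot 5032 = 11991256$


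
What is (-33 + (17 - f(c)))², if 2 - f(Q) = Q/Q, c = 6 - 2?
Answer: 289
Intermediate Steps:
c = 4
f(Q) = 1 (f(Q) = 2 - Q/Q = 2 - 1*1 = 2 - 1 = 1)
(-33 + (17 - f(c)))² = (-33 + (17 - 1*1))² = (-33 + (17 - 1))² = (-33 + 16)² = (-17)² = 289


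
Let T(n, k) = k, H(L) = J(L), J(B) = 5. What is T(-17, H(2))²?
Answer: 25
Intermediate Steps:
H(L) = 5
T(-17, H(2))² = 5² = 25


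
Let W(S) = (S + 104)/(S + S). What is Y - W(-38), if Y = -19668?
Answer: -747351/38 ≈ -19667.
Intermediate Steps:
W(S) = (104 + S)/(2*S) (W(S) = (104 + S)/((2*S)) = (104 + S)*(1/(2*S)) = (104 + S)/(2*S))
Y - W(-38) = -19668 - (104 - 38)/(2*(-38)) = -19668 - (-1)*66/(2*38) = -19668 - 1*(-33/38) = -19668 + 33/38 = -747351/38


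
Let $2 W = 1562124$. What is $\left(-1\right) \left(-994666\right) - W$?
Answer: $213604$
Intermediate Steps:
$W = 781062$ ($W = \frac{1}{2} \cdot 1562124 = 781062$)
$\left(-1\right) \left(-994666\right) - W = \left(-1\right) \left(-994666\right) - 781062 = 994666 - 781062 = 213604$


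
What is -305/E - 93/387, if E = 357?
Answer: -16804/15351 ≈ -1.0947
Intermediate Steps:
-305/E - 93/387 = -305/357 - 93/387 = -305*1/357 - 93*1/387 = -305/357 - 31/129 = -16804/15351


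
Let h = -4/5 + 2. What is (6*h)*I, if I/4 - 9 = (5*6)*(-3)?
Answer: -11664/5 ≈ -2332.8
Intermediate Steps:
I = -324 (I = 36 + 4*((5*6)*(-3)) = 36 + 4*(30*(-3)) = 36 + 4*(-90) = 36 - 360 = -324)
h = 6/5 (h = -4*⅕ + 2 = -⅘ + 2 = 6/5 ≈ 1.2000)
(6*h)*I = (6*(6/5))*(-324) = (36/5)*(-324) = -11664/5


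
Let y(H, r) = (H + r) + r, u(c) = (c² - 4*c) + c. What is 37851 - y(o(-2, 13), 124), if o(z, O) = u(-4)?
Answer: 37575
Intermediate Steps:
u(c) = c² - 3*c
o(z, O) = 28 (o(z, O) = -4*(-3 - 4) = -4*(-7) = 28)
y(H, r) = H + 2*r
37851 - y(o(-2, 13), 124) = 37851 - (28 + 2*124) = 37851 - (28 + 248) = 37851 - 1*276 = 37851 - 276 = 37575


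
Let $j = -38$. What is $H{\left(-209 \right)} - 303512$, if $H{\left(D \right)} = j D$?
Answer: $-295570$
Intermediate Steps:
$H{\left(D \right)} = - 38 D$
$H{\left(-209 \right)} - 303512 = \left(-38\right) \left(-209\right) - 303512 = 7942 - 303512 = -295570$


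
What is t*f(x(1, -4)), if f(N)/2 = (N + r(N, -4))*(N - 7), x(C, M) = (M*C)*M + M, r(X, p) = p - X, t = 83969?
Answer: -3358760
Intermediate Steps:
x(C, M) = M + C*M² (x(C, M) = (C*M)*M + M = C*M² + M = M + C*M²)
f(N) = 56 - 8*N (f(N) = 2*((N + (-4 - N))*(N - 7)) = 2*(-4*(-7 + N)) = 2*(28 - 4*N) = 56 - 8*N)
t*f(x(1, -4)) = 83969*(56 - (-32)*(1 + 1*(-4))) = 83969*(56 - (-32)*(1 - 4)) = 83969*(56 - (-32)*(-3)) = 83969*(56 - 8*12) = 83969*(56 - 96) = 83969*(-40) = -3358760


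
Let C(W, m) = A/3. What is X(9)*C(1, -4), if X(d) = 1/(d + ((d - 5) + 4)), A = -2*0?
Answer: 0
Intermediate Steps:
A = 0
C(W, m) = 0 (C(W, m) = 0/3 = 0*(⅓) = 0)
X(d) = 1/(-1 + 2*d) (X(d) = 1/(d + ((-5 + d) + 4)) = 1/(d + (-1 + d)) = 1/(-1 + 2*d))
X(9)*C(1, -4) = 0/(-1 + 2*9) = 0/(-1 + 18) = 0/17 = (1/17)*0 = 0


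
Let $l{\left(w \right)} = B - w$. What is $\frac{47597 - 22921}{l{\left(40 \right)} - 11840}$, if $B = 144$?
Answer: $- \frac{6169}{2934} \approx -2.1026$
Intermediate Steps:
$l{\left(w \right)} = 144 - w$
$\frac{47597 - 22921}{l{\left(40 \right)} - 11840} = \frac{47597 - 22921}{\left(144 - 40\right) - 11840} = \frac{24676}{\left(144 - 40\right) - 11840} = \frac{24676}{104 - 11840} = \frac{24676}{-11736} = 24676 \left(- \frac{1}{11736}\right) = - \frac{6169}{2934}$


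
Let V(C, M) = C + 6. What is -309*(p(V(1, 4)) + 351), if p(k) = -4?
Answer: -107223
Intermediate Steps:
V(C, M) = 6 + C
-309*(p(V(1, 4)) + 351) = -309*(-4 + 351) = -309*347 = -107223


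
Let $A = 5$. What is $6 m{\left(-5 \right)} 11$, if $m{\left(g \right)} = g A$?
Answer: $-1650$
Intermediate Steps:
$m{\left(g \right)} = 5 g$ ($m{\left(g \right)} = g 5 = 5 g$)
$6 m{\left(-5 \right)} 11 = 6 \cdot 5 \left(-5\right) 11 = 6 \left(-25\right) 11 = \left(-150\right) 11 = -1650$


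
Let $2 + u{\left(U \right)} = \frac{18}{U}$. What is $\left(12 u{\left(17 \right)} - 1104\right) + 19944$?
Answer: $\frac{320088}{17} \approx 18829.0$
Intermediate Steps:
$u{\left(U \right)} = -2 + \frac{18}{U}$
$\left(12 u{\left(17 \right)} - 1104\right) + 19944 = \left(12 \left(-2 + \frac{18}{17}\right) - 1104\right) + 19944 = \left(12 \left(- \frac{16}{17}\right) - 1104\right) + 19944 = \left(- \frac{192}{17} - 1104\right) + 19944 = - \frac{18960}{17} + 19944 = \frac{320088}{17}$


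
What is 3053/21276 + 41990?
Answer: 893382293/21276 ≈ 41990.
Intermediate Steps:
3053/21276 + 41990 = 893382293/21276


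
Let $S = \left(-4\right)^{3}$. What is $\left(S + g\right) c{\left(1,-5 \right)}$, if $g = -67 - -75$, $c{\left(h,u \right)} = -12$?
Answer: $672$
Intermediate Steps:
$S = -64$
$g = 8$ ($g = -67 + 75 = 8$)
$\left(S + g\right) c{\left(1,-5 \right)} = \left(-64 + 8\right) \left(-12\right) = \left(-56\right) \left(-12\right) = 672$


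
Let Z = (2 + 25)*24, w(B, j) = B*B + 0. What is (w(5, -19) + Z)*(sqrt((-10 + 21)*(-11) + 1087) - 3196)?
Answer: -2150908 + 673*sqrt(966) ≈ -2.1300e+6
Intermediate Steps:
w(B, j) = B**2 (w(B, j) = B**2 + 0 = B**2)
Z = 648 (Z = 27*24 = 648)
(w(5, -19) + Z)*(sqrt((-10 + 21)*(-11) + 1087) - 3196) = (5**2 + 648)*(sqrt((-10 + 21)*(-11) + 1087) - 3196) = (25 + 648)*(sqrt(11*(-11) + 1087) - 3196) = 673*(sqrt(-121 + 1087) - 3196) = 673*(sqrt(966) - 3196) = 673*(-3196 + sqrt(966)) = -2150908 + 673*sqrt(966)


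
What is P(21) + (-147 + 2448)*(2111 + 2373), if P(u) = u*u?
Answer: 10318125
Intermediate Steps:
P(u) = u²
P(21) + (-147 + 2448)*(2111 + 2373) = 21² + (-147 + 2448)*(2111 + 2373) = 441 + 2301*4484 = 441 + 10317684 = 10318125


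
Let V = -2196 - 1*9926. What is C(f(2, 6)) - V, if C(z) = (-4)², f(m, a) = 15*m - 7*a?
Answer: 12138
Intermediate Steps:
f(m, a) = -7*a + 15*m
C(z) = 16
V = -12122 (V = -2196 - 9926 = -12122)
C(f(2, 6)) - V = 16 - 1*(-12122) = 16 + 12122 = 12138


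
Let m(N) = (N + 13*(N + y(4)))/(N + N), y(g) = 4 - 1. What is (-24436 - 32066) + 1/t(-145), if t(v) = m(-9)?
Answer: -1638552/29 ≈ -56502.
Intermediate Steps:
y(g) = 3
m(N) = (39 + 14*N)/(2*N) (m(N) = (N + 13*(N + 3))/(N + N) = (N + 13*(3 + N))/((2*N)) = (N + (39 + 13*N))*(1/(2*N)) = (39 + 14*N)*(1/(2*N)) = (39 + 14*N)/(2*N))
t(v) = 29/6 (t(v) = 7 + (39/2)/(-9) = 7 + (39/2)*(-⅑) = 7 - 13/6 = 29/6)
(-24436 - 32066) + 1/t(-145) = (-24436 - 32066) + 1/(29/6) = -56502 + 6/29 = -1638552/29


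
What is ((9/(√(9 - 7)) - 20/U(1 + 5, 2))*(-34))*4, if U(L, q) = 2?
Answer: 1360 - 612*√2 ≈ 494.50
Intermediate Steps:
((9/(√(9 - 7)) - 20/U(1 + 5, 2))*(-34))*4 = ((9/(√(9 - 7)) - 20/2)*(-34))*4 = ((9/(√2) - 20*½)*(-34))*4 = ((9*(√2/2) - 10)*(-34))*4 = ((9*√2/2 - 10)*(-34))*4 = ((-10 + 9*√2/2)*(-34))*4 = (340 - 153*√2)*4 = 1360 - 612*√2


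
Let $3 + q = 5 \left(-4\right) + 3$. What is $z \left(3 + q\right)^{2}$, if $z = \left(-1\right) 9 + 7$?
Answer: $-578$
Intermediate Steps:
$q = -20$ ($q = -3 + \left(5 \left(-4\right) + 3\right) = -3 + \left(-20 + 3\right) = -3 - 17 = -20$)
$z = -2$ ($z = -9 + 7 = -2$)
$z \left(3 + q\right)^{2} = - 2 \left(3 - 20\right)^{2} = - 2 \left(-17\right)^{2} = \left(-2\right) 289 = -578$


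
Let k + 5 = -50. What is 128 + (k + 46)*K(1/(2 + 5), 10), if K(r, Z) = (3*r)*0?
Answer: 128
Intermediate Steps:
k = -55 (k = -5 - 50 = -55)
K(r, Z) = 0
128 + (k + 46)*K(1/(2 + 5), 10) = 128 + (-55 + 46)*0 = 128 - 9*0 = 128 + 0 = 128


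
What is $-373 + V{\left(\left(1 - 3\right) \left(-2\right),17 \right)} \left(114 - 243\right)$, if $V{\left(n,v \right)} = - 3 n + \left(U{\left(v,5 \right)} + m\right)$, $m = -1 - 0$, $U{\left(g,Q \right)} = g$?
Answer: $-889$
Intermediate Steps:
$m = -1$ ($m = -1 + 0 = -1$)
$V{\left(n,v \right)} = -1 + v - 3 n$ ($V{\left(n,v \right)} = - 3 n + \left(v - 1\right) = - 3 n + \left(-1 + v\right) = -1 + v - 3 n$)
$-373 + V{\left(\left(1 - 3\right) \left(-2\right),17 \right)} \left(114 - 243\right) = -373 + \left(-1 + 17 - 3 \left(1 - 3\right) \left(-2\right)\right) \left(114 - 243\right) = -373 + \left(-1 + 17 - 3 \left(\left(-2\right) \left(-2\right)\right)\right) \left(114 - 243\right) = -373 + \left(-1 + 17 - 12\right) \left(-129\right) = -373 + 4 \left(-129\right) = -373 - 516 = -889$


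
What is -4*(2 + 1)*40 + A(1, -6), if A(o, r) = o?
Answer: -479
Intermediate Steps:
-4*(2 + 1)*40 + A(1, -6) = -4*(2 + 1)*40 + 1 = -4*3*40 + 1 = -12*40 + 1 = -480 + 1 = -479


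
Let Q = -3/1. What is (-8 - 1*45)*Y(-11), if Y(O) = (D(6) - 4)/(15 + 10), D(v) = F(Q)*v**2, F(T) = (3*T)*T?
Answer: -51304/25 ≈ -2052.2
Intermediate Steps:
Q = -3 (Q = -3*1 = -3)
F(T) = 3*T**2
D(v) = 27*v**2 (D(v) = (3*(-3)**2)*v**2 = (3*9)*v**2 = 27*v**2)
Y(O) = 968/25 (Y(O) = (27*6**2 - 4)/(15 + 10) = (27*36 - 4)/25 = (972 - 4)*(1/25) = 968*(1/25) = 968/25)
(-8 - 1*45)*Y(-11) = (-8 - 1*45)*(968/25) = (-8 - 45)*(968/25) = -53*968/25 = -51304/25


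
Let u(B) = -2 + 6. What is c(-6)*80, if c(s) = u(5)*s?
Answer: -1920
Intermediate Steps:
u(B) = 4
c(s) = 4*s
c(-6)*80 = (4*(-6))*80 = -24*80 = -1920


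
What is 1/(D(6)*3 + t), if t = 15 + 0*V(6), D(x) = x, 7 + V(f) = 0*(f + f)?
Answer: 1/33 ≈ 0.030303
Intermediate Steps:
V(f) = -7 (V(f) = -7 + 0*(f + f) = -7 + 0*(2*f) = -7 + 0 = -7)
t = 15 (t = 15 + 0*(-7) = 15 + 0 = 15)
1/(D(6)*3 + t) = 1/(6*3 + 15) = 1/(18 + 15) = 1/33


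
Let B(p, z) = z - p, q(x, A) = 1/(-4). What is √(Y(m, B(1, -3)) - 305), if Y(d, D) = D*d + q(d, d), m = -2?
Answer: I*√1189/2 ≈ 17.241*I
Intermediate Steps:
q(x, A) = -¼
Y(d, D) = -¼ + D*d (Y(d, D) = D*d - ¼ = -¼ + D*d)
√(Y(m, B(1, -3)) - 305) = √((-¼ + (-3 - 1*1)*(-2)) - 305) = √((-¼ + (-3 - 1)*(-2)) - 305) = √((-¼ - 4*(-2)) - 305) = √((-¼ + 8) - 305) = √(31/4 - 305) = √(-1189/4) = I*√1189/2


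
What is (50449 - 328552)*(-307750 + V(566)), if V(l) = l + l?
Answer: 85271385654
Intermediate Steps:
V(l) = 2*l
(50449 - 328552)*(-307750 + V(566)) = (50449 - 328552)*(-307750 + 2*566) = -278103*(-307750 + 1132) = -278103*(-306618) = 85271385654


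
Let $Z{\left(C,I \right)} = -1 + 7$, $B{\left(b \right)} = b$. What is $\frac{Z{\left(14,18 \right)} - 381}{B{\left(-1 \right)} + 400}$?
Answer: $- \frac{125}{133} \approx -0.93985$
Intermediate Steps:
$Z{\left(C,I \right)} = 6$
$\frac{Z{\left(14,18 \right)} - 381}{B{\left(-1 \right)} + 400} = \frac{6 - 381}{-1 + 400} = - \frac{375}{399} = \left(-375\right) \frac{1}{399} = - \frac{125}{133}$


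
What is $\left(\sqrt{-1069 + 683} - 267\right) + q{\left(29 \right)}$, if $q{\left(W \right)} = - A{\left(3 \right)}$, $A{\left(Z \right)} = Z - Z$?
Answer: $-267 + i \sqrt{386} \approx -267.0 + 19.647 i$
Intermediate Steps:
$A{\left(Z \right)} = 0$
$q{\left(W \right)} = 0$ ($q{\left(W \right)} = \left(-1\right) 0 = 0$)
$\left(\sqrt{-1069 + 683} - 267\right) + q{\left(29 \right)} = \left(\sqrt{-1069 + 683} - 267\right) + 0 = \left(\sqrt{-386} - 267\right) + 0 = \left(i \sqrt{386} - 267\right) + 0 = \left(-267 + i \sqrt{386}\right) + 0 = -267 + i \sqrt{386}$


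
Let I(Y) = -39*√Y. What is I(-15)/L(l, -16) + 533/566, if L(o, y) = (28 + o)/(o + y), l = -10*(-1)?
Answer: 533/566 + 117*I*√15/19 ≈ 0.9417 + 23.849*I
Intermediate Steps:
l = 10
L(o, y) = (28 + o)/(o + y)
I(-15)/L(l, -16) + 533/566 = (-39*I*√15)/(((28 + 10)/(10 - 16))) + 533/566 = (-39*I*√15)/((38/(-6))) + 533*(1/566) = (-39*I*√15)/((-⅙*38)) + 533/566 = (-39*I*√15)/(-19/3) + 533/566 = -39*I*√15*(-3/19) + 533/566 = 117*I*√15/19 + 533/566 = 533/566 + 117*I*√15/19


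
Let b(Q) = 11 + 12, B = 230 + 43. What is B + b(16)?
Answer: 296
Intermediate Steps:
B = 273
b(Q) = 23
B + b(16) = 273 + 23 = 296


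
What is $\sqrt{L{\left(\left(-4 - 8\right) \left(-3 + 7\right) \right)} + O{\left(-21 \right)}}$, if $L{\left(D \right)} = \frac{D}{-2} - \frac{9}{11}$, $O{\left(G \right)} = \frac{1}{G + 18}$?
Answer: $\frac{\sqrt{24882}}{33} \approx 4.78$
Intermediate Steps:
$O{\left(G \right)} = \frac{1}{18 + G}$
$L{\left(D \right)} = - \frac{9}{11} - \frac{D}{2}$ ($L{\left(D \right)} = D \left(- \frac{1}{2}\right) - \frac{9}{11} = - \frac{D}{2} - \frac{9}{11} = - \frac{9}{11} - \frac{D}{2}$)
$\sqrt{L{\left(\left(-4 - 8\right) \left(-3 + 7\right) \right)} + O{\left(-21 \right)}} = \sqrt{\left(- \frac{9}{11} - \frac{\left(-4 - 8\right) \left(-3 + 7\right)}{2}\right) + \frac{1}{18 - 21}} = \sqrt{\left(- \frac{9}{11} - \frac{\left(-12\right) 4}{2}\right) + \frac{1}{-3}} = \sqrt{\left(- \frac{9}{11} - -24\right) - \frac{1}{3}} = \sqrt{\left(- \frac{9}{11} + 24\right) - \frac{1}{3}} = \sqrt{\frac{255}{11} - \frac{1}{3}} = \sqrt{\frac{754}{33}} = \frac{\sqrt{24882}}{33}$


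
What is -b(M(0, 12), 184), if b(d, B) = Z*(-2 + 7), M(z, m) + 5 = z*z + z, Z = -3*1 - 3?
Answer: 30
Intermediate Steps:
Z = -6 (Z = -3 - 3 = -6)
M(z, m) = -5 + z + z² (M(z, m) = -5 + (z*z + z) = -5 + (z² + z) = -5 + (z + z²) = -5 + z + z²)
b(d, B) = -30 (b(d, B) = -6*(-2 + 7) = -6*5 = -30)
-b(M(0, 12), 184) = -1*(-30) = 30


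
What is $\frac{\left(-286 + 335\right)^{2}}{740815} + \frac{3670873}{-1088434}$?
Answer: $- \frac{2716824451461}{806328233710} \approx -3.3694$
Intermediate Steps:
$\frac{\left(-286 + 335\right)^{2}}{740815} + \frac{3670873}{-1088434} = 49^{2} \cdot \frac{1}{740815} + 3670873 \left(- \frac{1}{1088434}\right) = 2401 \cdot \frac{1}{740815} - \frac{3670873}{1088434} = \frac{2401}{740815} - \frac{3670873}{1088434} = - \frac{2716824451461}{806328233710}$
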